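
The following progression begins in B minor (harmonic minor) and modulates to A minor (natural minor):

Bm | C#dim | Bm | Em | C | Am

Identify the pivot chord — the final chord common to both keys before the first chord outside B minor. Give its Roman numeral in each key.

Em — iv in B minor, v in A minor

Chords diatonic to B minor: Bm, C#dim, Daug, Em, F#, G, A#dim.
Reading the progression, the first chord not in that set is C, so the modulation leaves B minor there.
The chord immediately before C is Em, which is diatonic to both keys: iv in B minor and v in A minor.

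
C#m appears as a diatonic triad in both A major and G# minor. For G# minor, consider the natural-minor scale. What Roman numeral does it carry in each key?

iii in A major; iv in G# minor

The scale of A major is A B C# D E F# G#; C# is degree 3, and the triad built there (C#-E-G#) is minor, so it is iii.
The scale of G# minor (natural minor) is G# A# B C# D# E F#; C# is degree 4, and the triad built there (C#-E-G#) is minor, so it is iv.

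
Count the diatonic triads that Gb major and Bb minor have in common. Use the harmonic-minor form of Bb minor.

3

Diatonic triads of Gb major: Gb (I), Abm (ii), Bbm (iii), Cb (IV), Db (V), Ebm (vi), Fdim (vii°).
Diatonic triads of Bb minor (harmonic minor): Bbm (i), Cdim (ii°), Dbaug (III+), Ebm (iv), F (V), Gb (VI), Adim (vii°).
Matching root and quality in both lists: Gb, Bbm, Ebm.
That gives 3 common triads.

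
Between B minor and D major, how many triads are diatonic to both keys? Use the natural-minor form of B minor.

7

Diatonic triads of B minor (natural minor): B minor (i), C# diminished (ii°), D major (III), E minor (iv), F# minor (v), G major (VI), A major (VII).
Diatonic triads of D major: D major (I), E minor (ii), F# minor (iii), G major (IV), A major (V), B minor (vi), C# diminished (vii°).
Matching root and quality in both lists: B minor, C# diminished, D major, E minor, F# minor, G major, A major.
That gives 7 common triads.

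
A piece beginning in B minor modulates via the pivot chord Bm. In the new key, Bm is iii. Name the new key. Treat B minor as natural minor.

G major

The numeral iii denotes a minor triad on scale degree 3. With B on degree 3, the tonic of the new key is G.
Degree 3 carries a minor triad in major keys, so the destination is G major.
Check: the diatonic triads of G major are G (I), Am (ii), Bm (iii), C (IV), D (V), Em (vi), F#dim (vii°) — Bm is indeed iii.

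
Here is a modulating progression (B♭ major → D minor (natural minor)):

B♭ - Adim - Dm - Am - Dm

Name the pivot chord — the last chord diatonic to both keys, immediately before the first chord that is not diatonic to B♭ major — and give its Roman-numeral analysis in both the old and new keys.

Chords diatonic to B♭ major: B♭, Cm, Dm, E♭, F, Gm, Adim.
Reading the progression, the first chord not in that set is Am, so the modulation leaves B♭ major there.
The chord immediately before Am is Dm, which is diatonic to both keys: iii in B♭ major and i in D minor.

Dm — iii in B♭ major, i in D minor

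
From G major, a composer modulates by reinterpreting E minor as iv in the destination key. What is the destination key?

The numeral iv denotes a minor triad on scale degree 4. With E on degree 4, the tonic of the new key is B.
Degree 4 carries a minor triad in minor keys, so the destination is B minor.
Check: the diatonic triads of B minor (natural minor) are Bm (i), C♯dim (ii°), D (III), Em (iv), F♯m (v), G (VI), A (VII) — E minor is indeed iv.

B minor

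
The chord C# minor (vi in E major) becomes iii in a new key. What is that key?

A major

The numeral iii denotes a minor triad on scale degree 3. With C# on degree 3, the tonic of the new key is A.
Degree 3 carries a minor triad in major keys, so the destination is A major.
Check: the diatonic triads of A major are A (I), Bm (ii), C#m (iii), D (IV), E (V), F#m (vi), G#dim (vii°) — C# minor is indeed iii.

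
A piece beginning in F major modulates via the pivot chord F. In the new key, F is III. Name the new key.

D minor

The numeral III denotes a major triad on scale degree 3. With F on degree 3, the tonic of the new key is D.
Degree 3 carries a major triad in natural-minor keys, so the destination is D minor.
Check: the diatonic triads of D minor (natural minor) are Dm (i), Edim (ii°), F (III), Gm (iv), Am (v), Bb (VI), C (VII) — F is indeed III.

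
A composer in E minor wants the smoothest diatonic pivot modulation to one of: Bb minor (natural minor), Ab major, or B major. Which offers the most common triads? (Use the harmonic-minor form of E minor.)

Triads of E minor (harmonic minor): E minor (i), F# diminished (ii°), G augmented (III+), A minor (iv), B major (V), C major (VI), D# diminished (vii°).
Bb minor (natural minor) shares 0: none.
Ab major shares 0: none.
B major shares 1: B.
The most common triads (1) are shared with B major.

B major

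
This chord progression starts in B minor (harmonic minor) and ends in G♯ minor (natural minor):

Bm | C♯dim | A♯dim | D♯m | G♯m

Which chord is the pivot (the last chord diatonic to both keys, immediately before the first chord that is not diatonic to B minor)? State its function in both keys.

A♯dim — vii° in B minor, ii° in G♯ minor

Chords diatonic to B minor: Bm, C♯dim, Daug, Em, F♯, G, A♯dim.
Reading the progression, the first chord not in that set is D♯m, so the modulation leaves B minor there.
The chord immediately before D♯m is A♯dim, which is diatonic to both keys: vii° in B minor and ii° in G♯ minor.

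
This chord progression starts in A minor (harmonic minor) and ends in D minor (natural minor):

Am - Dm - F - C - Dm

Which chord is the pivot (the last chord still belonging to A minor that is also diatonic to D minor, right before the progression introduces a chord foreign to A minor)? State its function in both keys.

F — VI in A minor, III in D minor

Chords diatonic to A minor: Am, Bdim, Caug, Dm, E, F, G#dim.
Reading the progression, the first chord not in that set is C, so the modulation leaves A minor there.
The chord immediately before C is F, which is diatonic to both keys: VI in A minor and III in D minor.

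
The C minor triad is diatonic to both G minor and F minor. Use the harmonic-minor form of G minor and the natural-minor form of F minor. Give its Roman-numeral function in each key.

iv in G minor; v in F minor

The scale of G minor (harmonic minor) is G A Bb C D Eb F#; C is degree 4, and the triad built there (C-Eb-G) is minor, so it is iv.
The scale of F minor (natural minor) is F G Ab Bb C Db Eb; C is degree 5, and the triad built there (C-Eb-G) is minor, so it is v.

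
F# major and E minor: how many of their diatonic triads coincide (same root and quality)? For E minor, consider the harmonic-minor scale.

1

Diatonic triads of F# major: F# major (I), G# minor (ii), A# minor (iii), B major (IV), C# major (V), D# minor (vi), E# diminished (vii°).
Diatonic triads of E minor (harmonic minor): E minor (i), F# diminished (ii°), G augmented (III+), A minor (iv), B major (V), C major (VI), D# diminished (vii°).
Matching root and quality in both lists: B major.
That gives 1 common triad.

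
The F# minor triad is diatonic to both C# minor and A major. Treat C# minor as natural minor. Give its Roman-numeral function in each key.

iv in C# minor; vi in A major

The scale of C# minor (natural minor) is C# D# E F# G# A B; F# is degree 4, and the triad built there (F#-A-C#) is minor, so it is iv.
The scale of A major is A B C# D E F# G#; F# is degree 6, and the triad built there (F#-A-C#) is minor, so it is vi.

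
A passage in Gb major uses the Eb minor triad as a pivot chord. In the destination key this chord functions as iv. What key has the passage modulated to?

The numeral iv denotes a minor triad on scale degree 4. With Eb on degree 4, the tonic of the new key is Bb.
Degree 4 carries a minor triad in minor keys, so the destination is Bb minor.
Check: the diatonic triads of Bb minor (natural minor) are Bbm (i), Cdim (ii°), Db (III), Ebm (iv), Fm (v), Gb (VI), Ab (VII) — Eb minor is indeed iv.

Bb minor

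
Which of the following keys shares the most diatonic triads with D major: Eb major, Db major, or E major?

Triads of D major: D (I), Em (ii), F#m (iii), G (IV), A (V), Bm (vi), C#dim (vii°).
Eb major shares 0: none.
Db major shares 0: none.
E major shares 2: F#m, A.
The most common triads (2) are shared with E major.

E major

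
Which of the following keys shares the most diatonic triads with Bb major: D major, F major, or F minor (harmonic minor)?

Triads of Bb major: Bb (I), Cm (ii), Dm (iii), Eb (IV), F (V), Gm (vi), Adim (vii°).
D major shares 0: none.
F major shares 4: Bb, Dm, F, Gm.
F minor (harmonic minor) shares 0: none.
The most common triads (4) are shared with F major.

F major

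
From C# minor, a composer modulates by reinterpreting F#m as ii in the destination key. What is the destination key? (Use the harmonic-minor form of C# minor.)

E major

The numeral ii denotes a minor triad on scale degree 2. With F# on degree 2, the tonic of the new key is E.
Degree 2 carries a minor triad in major keys, so the destination is E major.
Check: the diatonic triads of E major are E (I), F#m (ii), G#m (iii), A (IV), B (V), C#m (vi), D#dim (vii°) — F#m is indeed ii.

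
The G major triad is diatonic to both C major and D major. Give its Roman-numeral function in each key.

V in C major; IV in D major

The scale of C major is C D E F G A B; G is degree 5, and the triad built there (G-B-D) is major, so it is V.
The scale of D major is D E F# G A B C#; G is degree 4, and the triad built there (G-B-D) is major, so it is IV.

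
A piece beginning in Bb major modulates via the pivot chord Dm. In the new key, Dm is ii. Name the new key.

The numeral ii denotes a minor triad on scale degree 2. With D on degree 2, the tonic of the new key is C.
Degree 2 carries a minor triad in major keys, so the destination is C major.
Check: the diatonic triads of C major are C (I), Dm (ii), Em (iii), F (IV), G (V), Am (vi), Bdim (vii°) — Dm is indeed ii.

C major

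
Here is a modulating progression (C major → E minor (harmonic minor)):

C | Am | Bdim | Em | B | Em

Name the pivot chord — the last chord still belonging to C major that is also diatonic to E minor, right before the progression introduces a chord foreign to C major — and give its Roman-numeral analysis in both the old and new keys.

Chords diatonic to C major: C, Dm, Em, F, G, Am, Bdim.
Reading the progression, the first chord not in that set is B, so the modulation leaves C major there.
The chord immediately before B is Em, which is diatonic to both keys: iii in C major and i in E minor.

Em — iii in C major, i in E minor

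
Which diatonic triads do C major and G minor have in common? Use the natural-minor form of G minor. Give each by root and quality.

Dm, F

Triads in C major: C major (I), D minor (ii), E minor (iii), F major (IV), G major (V), A minor (vi), B diminished (vii°).
Triads in G minor (natural minor): G minor (i), A diminished (ii°), Bb major (III), C minor (iv), D minor (v), Eb major (VI), F major (VII).
Shared triads with their functions: D minor (ii in C major, v in G minor); F major (IV in C major, VII in G minor).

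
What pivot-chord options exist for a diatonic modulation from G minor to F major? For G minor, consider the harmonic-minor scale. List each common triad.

Triads in G minor (harmonic minor): G minor (i), A diminished (ii°), Bb augmented (III+), C minor (iv), D major (V), Eb major (VI), F# diminished (vii°).
Triads in F major: F major (I), G minor (ii), A minor (iii), Bb major (IV), C major (V), D minor (vi), E diminished (vii°).
Shared triads with their functions: G minor (i in G minor, ii in F major).

Gm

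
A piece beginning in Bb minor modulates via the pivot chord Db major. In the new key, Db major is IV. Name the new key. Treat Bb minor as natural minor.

The numeral IV denotes a major triad on scale degree 4. With Db on degree 4, the tonic of the new key is Ab.
Degree 4 carries a major triad in major keys, so the destination is Ab major.
Check: the diatonic triads of Ab major are Ab (I), Bbm (ii), Cm (iii), Db (IV), Eb (V), Fm (vi), Gdim (vii°) — Db major is indeed IV.

Ab major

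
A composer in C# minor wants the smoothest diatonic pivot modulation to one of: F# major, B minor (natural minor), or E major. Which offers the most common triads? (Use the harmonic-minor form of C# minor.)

Triads of C# minor (harmonic minor): C# minor (i), D# diminished (ii°), E augmented (III+), F# minor (iv), G# major (V), A major (VI), B# diminished (vii°).
F# major shares 0: none.
B minor (natural minor) shares 2: F#m, A.
E major shares 4: C#m, D#dim, F#m, A.
The most common triads (4) are shared with E major.

E major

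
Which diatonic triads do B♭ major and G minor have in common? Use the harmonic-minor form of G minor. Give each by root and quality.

Cm, E♭, Gm, Adim

Triads in B♭ major: B♭ major (I), C minor (ii), D minor (iii), E♭ major (IV), F major (V), G minor (vi), A diminished (vii°).
Triads in G minor (harmonic minor): G minor (i), A diminished (ii°), B♭ augmented (III+), C minor (iv), D major (V), E♭ major (VI), F♯ diminished (vii°).
Shared triads with their functions: C minor (ii in B♭ major, iv in G minor); E♭ major (IV in B♭ major, VI in G minor); G minor (vi in B♭ major, i in G minor); A diminished (vii° in B♭ major, ii° in G minor).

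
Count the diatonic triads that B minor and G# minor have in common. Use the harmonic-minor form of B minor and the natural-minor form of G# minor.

Diatonic triads of B minor (harmonic minor): Bm (i), C#dim (ii°), Daug (III+), Em (iv), F# (V), G (VI), A#dim (vii°).
Diatonic triads of G# minor (natural minor): G#m (i), A#dim (ii°), B (III), C#m (iv), D#m (v), E (VI), F# (VII).
Matching root and quality in both lists: F#, A#dim.
That gives 2 common triads.

2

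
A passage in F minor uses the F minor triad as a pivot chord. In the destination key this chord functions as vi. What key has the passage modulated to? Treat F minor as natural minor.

Ab major

The numeral vi denotes a minor triad on scale degree 6. With F on degree 6, the tonic of the new key is Ab.
Degree 6 carries a minor triad in major keys, so the destination is Ab major.
Check: the diatonic triads of Ab major are Ab (I), Bbm (ii), Cm (iii), Db (IV), Eb (V), Fm (vi), Gdim (vii°) — F minor is indeed vi.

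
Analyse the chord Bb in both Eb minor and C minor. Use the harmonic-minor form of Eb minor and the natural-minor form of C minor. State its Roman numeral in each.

The scale of Eb minor (harmonic minor) is Eb F Gb Ab Bb Cb D; Bb is degree 5, and the triad built there (Bb-D-F) is major, so it is V.
The scale of C minor (natural minor) is C D Eb F G Ab Bb; Bb is degree 7, and the triad built there (Bb-D-F) is major, so it is VII.

V in Eb minor; VII in C minor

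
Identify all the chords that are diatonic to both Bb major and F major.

Triads in Bb major: Bb major (I), C minor (ii), D minor (iii), Eb major (IV), F major (V), G minor (vi), A diminished (vii°).
Triads in F major: F major (I), G minor (ii), A minor (iii), Bb major (IV), C major (V), D minor (vi), E diminished (vii°).
Shared triads with their functions: Bb major (I in Bb major, IV in F major); D minor (iii in Bb major, vi in F major); F major (V in Bb major, I in F major); G minor (vi in Bb major, ii in F major).

Bb, Dm, F, Gm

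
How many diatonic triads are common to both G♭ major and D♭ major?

4

Diatonic triads of G♭ major: G♭ (I), A♭m (ii), B♭m (iii), C♭ (IV), D♭ (V), E♭m (vi), Fdim (vii°).
Diatonic triads of D♭ major: D♭ (I), E♭m (ii), Fm (iii), G♭ (IV), A♭ (V), B♭m (vi), Cdim (vii°).
Matching root and quality in both lists: G♭, B♭m, D♭, E♭m.
That gives 4 common triads.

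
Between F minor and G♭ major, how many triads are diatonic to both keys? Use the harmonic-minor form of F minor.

Diatonic triads of F minor (harmonic minor): F minor (i), G diminished (ii°), A♭ augmented (III+), B♭ minor (iv), C major (V), D♭ major (VI), E diminished (vii°).
Diatonic triads of G♭ major: G♭ major (I), A♭ minor (ii), B♭ minor (iii), C♭ major (IV), D♭ major (V), E♭ minor (vi), F diminished (vii°).
Matching root and quality in both lists: B♭ minor, D♭ major.
That gives 2 common triads.

2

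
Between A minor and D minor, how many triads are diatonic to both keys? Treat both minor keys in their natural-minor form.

4

Diatonic triads of A minor (natural minor): Am (i), Bdim (ii°), C (III), Dm (iv), Em (v), F (VI), G (VII).
Diatonic triads of D minor (natural minor): Dm (i), Edim (ii°), F (III), Gm (iv), Am (v), Bb (VI), C (VII).
Matching root and quality in both lists: Am, C, Dm, F.
That gives 4 common triads.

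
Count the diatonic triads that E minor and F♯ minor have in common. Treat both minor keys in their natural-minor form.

Diatonic triads of E minor (natural minor): E minor (i), F♯ diminished (ii°), G major (III), A minor (iv), B minor (v), C major (VI), D major (VII).
Diatonic triads of F♯ minor (natural minor): F♯ minor (i), G♯ diminished (ii°), A major (III), B minor (iv), C♯ minor (v), D major (VI), E major (VII).
Matching root and quality in both lists: B minor, D major.
That gives 2 common triads.

2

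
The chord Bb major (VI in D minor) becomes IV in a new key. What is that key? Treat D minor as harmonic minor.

F major

The numeral IV denotes a major triad on scale degree 4. With Bb on degree 4, the tonic of the new key is F.
Degree 4 carries a major triad in major keys, so the destination is F major.
Check: the diatonic triads of F major are F (I), Gm (ii), Am (iii), Bb (IV), C (V), Dm (vi), Edim (vii°) — Bb major is indeed IV.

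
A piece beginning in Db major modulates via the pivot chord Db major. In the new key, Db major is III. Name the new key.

Bb minor

The numeral III denotes a major triad on scale degree 3. With Db on degree 3, the tonic of the new key is Bb.
Degree 3 carries a major triad in natural-minor keys, so the destination is Bb minor.
Check: the diatonic triads of Bb minor (natural minor) are Bbm (i), Cdim (ii°), Db (III), Ebm (iv), Fm (v), Gb (VI), Ab (VII) — Db major is indeed III.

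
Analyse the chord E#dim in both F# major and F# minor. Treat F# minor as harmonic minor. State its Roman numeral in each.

vii° in F# major; vii° in F# minor

The scale of F# major is F# G# A# B C# D# E#; E# is degree 7, and the triad built there (E#-G#-B) is diminished, so it is vii°.
The scale of F# minor (harmonic minor) is F# G# A B C# D E#; E# is degree 7, and the triad built there (E#-G#-B) is diminished, so it is vii°.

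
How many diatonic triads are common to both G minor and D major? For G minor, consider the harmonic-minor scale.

1

Diatonic triads of G minor (harmonic minor): Gm (i), Adim (ii°), Bbaug (III+), Cm (iv), D (V), Eb (VI), F#dim (vii°).
Diatonic triads of D major: D (I), Em (ii), F#m (iii), G (IV), A (V), Bm (vi), C#dim (vii°).
Matching root and quality in both lists: D.
That gives 1 common triad.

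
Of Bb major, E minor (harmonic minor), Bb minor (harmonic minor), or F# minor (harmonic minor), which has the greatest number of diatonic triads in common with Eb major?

Bb major

Triads of Eb major: Eb major (I), F minor (ii), G minor (iii), Ab major (IV), Bb major (V), C minor (vi), D diminished (vii°).
Bb major shares 4: Eb, Gm, Bb, Cm.
E minor (harmonic minor) shares 0: none.
Bb minor (harmonic minor) shares 0: none.
F# minor (harmonic minor) shares 0: none.
The most common triads (4) are shared with Bb major.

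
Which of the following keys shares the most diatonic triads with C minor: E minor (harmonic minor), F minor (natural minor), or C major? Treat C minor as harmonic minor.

Triads of C minor (harmonic minor): Cm (i), Ddim (ii°), Ebaug (III+), Fm (iv), G (V), Ab (VI), Bdim (vii°).
E minor (harmonic minor) shares 0: none.
F minor (natural minor) shares 3: Cm, Fm, Ab.
C major shares 2: G, Bdim.
The most common triads (3) are shared with F minor.

F minor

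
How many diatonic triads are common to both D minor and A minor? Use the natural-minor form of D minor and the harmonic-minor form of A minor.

Diatonic triads of D minor (natural minor): Dm (i), Edim (ii°), F (III), Gm (iv), Am (v), Bb (VI), C (VII).
Diatonic triads of A minor (harmonic minor): Am (i), Bdim (ii°), Caug (III+), Dm (iv), E (V), F (VI), G#dim (vii°).
Matching root and quality in both lists: Dm, F, Am.
That gives 3 common triads.

3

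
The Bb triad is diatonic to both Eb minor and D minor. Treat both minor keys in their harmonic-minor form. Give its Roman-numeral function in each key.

V in Eb minor; VI in D minor

The scale of Eb minor (harmonic minor) is Eb F Gb Ab Bb Cb D; Bb is degree 5, and the triad built there (Bb-D-F) is major, so it is V.
The scale of D minor (harmonic minor) is D E F G A Bb C#; Bb is degree 6, and the triad built there (Bb-D-F) is major, so it is VI.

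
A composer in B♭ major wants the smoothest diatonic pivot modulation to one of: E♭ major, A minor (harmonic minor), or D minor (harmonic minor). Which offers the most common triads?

E♭ major

Triads of B♭ major: B♭ (I), Cm (ii), Dm (iii), E♭ (IV), F (V), Gm (vi), Adim (vii°).
E♭ major shares 4: B♭, Cm, E♭, Gm.
A minor (harmonic minor) shares 2: Dm, F.
D minor (harmonic minor) shares 3: B♭, Dm, Gm.
The most common triads (4) are shared with E♭ major.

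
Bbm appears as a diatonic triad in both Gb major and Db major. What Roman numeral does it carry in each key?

The scale of Gb major is Gb Ab Bb Cb Db Eb F; Bb is degree 3, and the triad built there (Bb-Db-F) is minor, so it is iii.
The scale of Db major is Db Eb F Gb Ab Bb C; Bb is degree 6, and the triad built there (Bb-Db-F) is minor, so it is vi.

iii in Gb major; vi in Db major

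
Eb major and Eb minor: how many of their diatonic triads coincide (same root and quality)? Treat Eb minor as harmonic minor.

2

Diatonic triads of Eb major: Eb (I), Fm (ii), Gm (iii), Ab (IV), Bb (V), Cm (vi), Ddim (vii°).
Diatonic triads of Eb minor (harmonic minor): Ebm (i), Fdim (ii°), Gbaug (III+), Abm (iv), Bb (V), Cb (VI), Ddim (vii°).
Matching root and quality in both lists: Bb, Ddim.
That gives 2 common triads.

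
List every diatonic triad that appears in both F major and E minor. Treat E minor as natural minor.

Triads in F major: F major (I), G minor (ii), A minor (iii), Bb major (IV), C major (V), D minor (vi), E diminished (vii°).
Triads in E minor (natural minor): E minor (i), F# diminished (ii°), G major (III), A minor (iv), B minor (v), C major (VI), D major (VII).
Shared triads with their functions: A minor (iii in F major, iv in E minor); C major (V in F major, VI in E minor).

Am, C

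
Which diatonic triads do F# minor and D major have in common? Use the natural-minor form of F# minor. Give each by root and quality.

Triads in F# minor (natural minor): F# minor (i), G# diminished (ii°), A major (III), B minor (iv), C# minor (v), D major (VI), E major (VII).
Triads in D major: D major (I), E minor (ii), F# minor (iii), G major (IV), A major (V), B minor (vi), C# diminished (vii°).
Shared triads with their functions: F# minor (i in F# minor, iii in D major); A major (III in F# minor, V in D major); B minor (iv in F# minor, vi in D major); D major (VI in F# minor, I in D major).

F#m, A, Bm, D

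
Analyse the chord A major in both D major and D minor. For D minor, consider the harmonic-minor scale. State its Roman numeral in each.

V in D major; V in D minor

The scale of D major is D E F# G A B C#; A is degree 5, and the triad built there (A-C#-E) is major, so it is V.
The scale of D minor (harmonic minor) is D E F G A Bb C#; A is degree 5, and the triad built there (A-C#-E) is major, so it is V.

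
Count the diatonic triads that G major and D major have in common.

Diatonic triads of G major: G (I), Am (ii), Bm (iii), C (IV), D (V), Em (vi), F#dim (vii°).
Diatonic triads of D major: D (I), Em (ii), F#m (iii), G (IV), A (V), Bm (vi), C#dim (vii°).
Matching root and quality in both lists: G, Bm, D, Em.
That gives 4 common triads.

4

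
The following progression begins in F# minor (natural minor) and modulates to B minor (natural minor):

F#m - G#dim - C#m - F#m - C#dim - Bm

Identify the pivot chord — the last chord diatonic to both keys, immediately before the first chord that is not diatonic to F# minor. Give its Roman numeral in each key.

Chords diatonic to F# minor: F#m, G#dim, A, Bm, C#m, D, E.
Reading the progression, the first chord not in that set is C#dim, so the modulation leaves F# minor there.
The chord immediately before C#dim is F#m, which is diatonic to both keys: i in F# minor and v in B minor.

F#m — i in F# minor, v in B minor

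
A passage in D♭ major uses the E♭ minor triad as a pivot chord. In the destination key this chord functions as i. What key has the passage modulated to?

E♭ minor

The numeral i denotes a minor triad on scale degree 1. With E♭ on degree 1, the tonic of the new key is E♭.
Degree 1 carries a minor triad in minor keys, so the destination is E♭ minor.
Check: the diatonic triads of E♭ minor (natural minor) are E♭m (i), Fdim (ii°), G♭ (III), A♭m (iv), B♭m (v), C♭ (VI), D♭ (VII) — E♭ minor is indeed i.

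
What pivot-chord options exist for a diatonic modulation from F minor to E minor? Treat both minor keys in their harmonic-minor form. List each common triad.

C

Triads in F minor (harmonic minor): F minor (i), G diminished (ii°), Ab augmented (III+), Bb minor (iv), C major (V), Db major (VI), E diminished (vii°).
Triads in E minor (harmonic minor): E minor (i), F# diminished (ii°), G augmented (III+), A minor (iv), B major (V), C major (VI), D# diminished (vii°).
Shared triads with their functions: C major (V in F minor, VI in E minor).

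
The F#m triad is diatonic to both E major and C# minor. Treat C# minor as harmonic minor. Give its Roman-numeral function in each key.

ii in E major; iv in C# minor

The scale of E major is E F# G# A B C# D#; F# is degree 2, and the triad built there (F#-A-C#) is minor, so it is ii.
The scale of C# minor (harmonic minor) is C# D# E F# G# A B#; F# is degree 4, and the triad built there (F#-A-C#) is minor, so it is iv.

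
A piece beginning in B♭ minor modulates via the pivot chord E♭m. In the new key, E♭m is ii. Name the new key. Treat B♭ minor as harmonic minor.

The numeral ii denotes a minor triad on scale degree 2. With E♭ on degree 2, the tonic of the new key is D♭.
Degree 2 carries a minor triad in major keys, so the destination is D♭ major.
Check: the diatonic triads of D♭ major are D♭ (I), E♭m (ii), Fm (iii), G♭ (IV), A♭ (V), B♭m (vi), Cdim (vii°) — E♭m is indeed ii.

D♭ major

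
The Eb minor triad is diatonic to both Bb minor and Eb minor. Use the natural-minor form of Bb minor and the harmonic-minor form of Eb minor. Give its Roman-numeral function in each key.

iv in Bb minor; i in Eb minor

The scale of Bb minor (natural minor) is Bb C Db Eb F Gb Ab; Eb is degree 4, and the triad built there (Eb-Gb-Bb) is minor, so it is iv.
The scale of Eb minor (harmonic minor) is Eb F Gb Ab Bb Cb D; Eb is degree 1, and the triad built there (Eb-Gb-Bb) is minor, so it is i.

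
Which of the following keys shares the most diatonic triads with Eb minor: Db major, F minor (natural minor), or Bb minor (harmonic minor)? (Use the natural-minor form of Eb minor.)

Triads of Eb minor (natural minor): Eb minor (i), F diminished (ii°), Gb major (III), Ab minor (iv), Bb minor (v), Cb major (VI), Db major (VII).
Db major shares 4: Ebm, Gb, Bbm, Db.
F minor (natural minor) shares 2: Bbm, Db.
Bb minor (harmonic minor) shares 3: Ebm, Gb, Bbm.
The most common triads (4) are shared with Db major.

Db major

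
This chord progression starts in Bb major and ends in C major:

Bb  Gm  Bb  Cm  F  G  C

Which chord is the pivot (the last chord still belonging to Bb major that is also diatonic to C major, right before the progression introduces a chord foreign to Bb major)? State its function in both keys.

Chords diatonic to Bb major: Bb, Cm, Dm, Eb, F, Gm, Adim.
Reading the progression, the first chord not in that set is G, so the modulation leaves Bb major there.
The chord immediately before G is F, which is diatonic to both keys: V in Bb major and IV in C major.

F — V in Bb major, IV in C major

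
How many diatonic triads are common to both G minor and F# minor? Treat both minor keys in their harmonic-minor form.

Diatonic triads of G minor (harmonic minor): G minor (i), A diminished (ii°), Bb augmented (III+), C minor (iv), D major (V), Eb major (VI), F# diminished (vii°).
Diatonic triads of F# minor (harmonic minor): F# minor (i), G# diminished (ii°), A augmented (III+), B minor (iv), C# major (V), D major (VI), E# diminished (vii°).
Matching root and quality in both lists: D major.
That gives 1 common triad.

1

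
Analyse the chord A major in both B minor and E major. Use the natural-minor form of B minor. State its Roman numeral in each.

VII in B minor; IV in E major

The scale of B minor (natural minor) is B C# D E F# G A; A is degree 7, and the triad built there (A-C#-E) is major, so it is VII.
The scale of E major is E F# G# A B C# D#; A is degree 4, and the triad built there (A-C#-E) is major, so it is IV.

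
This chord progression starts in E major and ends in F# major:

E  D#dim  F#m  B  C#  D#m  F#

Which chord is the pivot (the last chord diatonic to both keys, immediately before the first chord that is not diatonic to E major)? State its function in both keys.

B — V in E major, IV in F# major

Chords diatonic to E major: E, F#m, G#m, A, B, C#m, D#dim.
Reading the progression, the first chord not in that set is C#, so the modulation leaves E major there.
The chord immediately before C# is B, which is diatonic to both keys: V in E major and IV in F# major.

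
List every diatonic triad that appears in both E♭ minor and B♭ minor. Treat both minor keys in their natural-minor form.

Triads in E♭ minor (natural minor): E♭ minor (i), F diminished (ii°), G♭ major (III), A♭ minor (iv), B♭ minor (v), C♭ major (VI), D♭ major (VII).
Triads in B♭ minor (natural minor): B♭ minor (i), C diminished (ii°), D♭ major (III), E♭ minor (iv), F minor (v), G♭ major (VI), A♭ major (VII).
Shared triads with their functions: E♭ minor (i in E♭ minor, iv in B♭ minor); G♭ major (III in E♭ minor, VI in B♭ minor); B♭ minor (v in E♭ minor, i in B♭ minor); D♭ major (VII in E♭ minor, III in B♭ minor).

E♭m, G♭, B♭m, D♭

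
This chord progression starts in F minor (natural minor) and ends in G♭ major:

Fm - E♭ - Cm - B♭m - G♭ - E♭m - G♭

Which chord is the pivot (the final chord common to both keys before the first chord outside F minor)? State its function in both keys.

Chords diatonic to F minor: Fm, Gdim, A♭, B♭m, Cm, D♭, E♭.
Reading the progression, the first chord not in that set is G♭, so the modulation leaves F minor there.
The chord immediately before G♭ is B♭m, which is diatonic to both keys: iv in F minor and iii in G♭ major.

B♭m — iv in F minor, iii in G♭ major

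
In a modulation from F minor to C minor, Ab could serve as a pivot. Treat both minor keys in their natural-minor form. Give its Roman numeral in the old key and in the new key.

III in F minor; VI in C minor

The scale of F minor (natural minor) is F G Ab Bb C Db Eb; Ab is degree 3, and the triad built there (Ab-C-Eb) is major, so it is III.
The scale of C minor (natural minor) is C D Eb F G Ab Bb; Ab is degree 6, and the triad built there (Ab-C-Eb) is major, so it is VI.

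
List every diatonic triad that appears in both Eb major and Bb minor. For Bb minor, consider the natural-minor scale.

Fm, Ab

Triads in Eb major: Eb (I), Fm (ii), Gm (iii), Ab (IV), Bb (V), Cm (vi), Ddim (vii°).
Triads in Bb minor (natural minor): Bbm (i), Cdim (ii°), Db (III), Ebm (iv), Fm (v), Gb (VI), Ab (VII).
Shared triads with their functions: Fm (ii in Eb major, v in Bb minor); Ab (IV in Eb major, VII in Bb minor).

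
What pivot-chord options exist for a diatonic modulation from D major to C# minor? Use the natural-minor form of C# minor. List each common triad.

F#m, A

Triads in D major: D (I), Em (ii), F#m (iii), G (IV), A (V), Bm (vi), C#dim (vii°).
Triads in C# minor (natural minor): C#m (i), D#dim (ii°), E (III), F#m (iv), G#m (v), A (VI), B (VII).
Shared triads with their functions: F#m (iii in D major, iv in C# minor); A (V in D major, VI in C# minor).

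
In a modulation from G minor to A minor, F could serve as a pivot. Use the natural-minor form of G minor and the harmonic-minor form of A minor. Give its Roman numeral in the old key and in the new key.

The scale of G minor (natural minor) is G A Bb C D Eb F; F is degree 7, and the triad built there (F-A-C) is major, so it is VII.
The scale of A minor (harmonic minor) is A B C D E F G#; F is degree 6, and the triad built there (F-A-C) is major, so it is VI.

VII in G minor; VI in A minor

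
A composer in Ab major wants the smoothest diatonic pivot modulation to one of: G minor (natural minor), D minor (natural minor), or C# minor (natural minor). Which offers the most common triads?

G minor

Triads of Ab major: Ab (I), Bbm (ii), Cm (iii), Db (IV), Eb (V), Fm (vi), Gdim (vii°).
G minor (natural minor) shares 2: Cm, Eb.
D minor (natural minor) shares 0: none.
C# minor (natural minor) shares 0: none.
The most common triads (2) are shared with G minor.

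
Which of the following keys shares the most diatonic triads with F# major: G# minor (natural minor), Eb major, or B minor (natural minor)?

Triads of F# major: F# (I), G#m (ii), A#m (iii), B (IV), C# (V), D#m (vi), E#dim (vii°).
G# minor (natural minor) shares 4: F#, G#m, B, D#m.
Eb major shares 0: none.
B minor (natural minor) shares 0: none.
The most common triads (4) are shared with G# minor.

G# minor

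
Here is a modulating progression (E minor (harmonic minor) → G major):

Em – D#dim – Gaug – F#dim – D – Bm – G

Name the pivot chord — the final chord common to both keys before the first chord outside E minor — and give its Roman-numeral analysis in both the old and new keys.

Chords diatonic to E minor: Em, F#dim, Gaug, Am, B, C, D#dim.
Reading the progression, the first chord not in that set is D, so the modulation leaves E minor there.
The chord immediately before D is F#dim, which is diatonic to both keys: ii° in E minor and vii° in G major.

F#dim — ii° in E minor, vii° in G major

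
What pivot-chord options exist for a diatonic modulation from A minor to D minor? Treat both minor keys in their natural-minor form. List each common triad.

Triads in A minor (natural minor): A minor (i), B diminished (ii°), C major (III), D minor (iv), E minor (v), F major (VI), G major (VII).
Triads in D minor (natural minor): D minor (i), E diminished (ii°), F major (III), G minor (iv), A minor (v), Bb major (VI), C major (VII).
Shared triads with their functions: A minor (i in A minor, v in D minor); C major (III in A minor, VII in D minor); D minor (iv in A minor, i in D minor); F major (VI in A minor, III in D minor).

Am, C, Dm, F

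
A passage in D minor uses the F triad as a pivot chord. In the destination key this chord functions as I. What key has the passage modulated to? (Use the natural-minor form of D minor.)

The numeral I denotes a major triad on scale degree 1. With F on degree 1, the tonic of the new key is F.
Degree 1 carries a major triad in major keys, so the destination is F major.
Check: the diatonic triads of F major are F (I), Gm (ii), Am (iii), B♭ (IV), C (V), Dm (vi), Edim (vii°) — F is indeed I.

F major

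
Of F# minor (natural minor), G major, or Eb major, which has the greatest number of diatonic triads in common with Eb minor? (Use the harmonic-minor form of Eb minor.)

Eb major

Triads of Eb minor (harmonic minor): Eb minor (i), F diminished (ii°), Gb augmented (III+), Ab minor (iv), Bb major (V), Cb major (VI), D diminished (vii°).
F# minor (natural minor) shares 0: none.
G major shares 0: none.
Eb major shares 2: Bb, Ddim.
The most common triads (2) are shared with Eb major.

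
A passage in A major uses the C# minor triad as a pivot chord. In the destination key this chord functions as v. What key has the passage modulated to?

F# minor

The numeral v denotes a minor triad on scale degree 5. With C# on degree 5, the tonic of the new key is F#.
Degree 5 carries a minor triad in natural-minor keys, so the destination is F# minor.
Check: the diatonic triads of F# minor (natural minor) are F#m (i), G#dim (ii°), A (III), Bm (iv), C#m (v), D (VI), E (VII) — C# minor is indeed v.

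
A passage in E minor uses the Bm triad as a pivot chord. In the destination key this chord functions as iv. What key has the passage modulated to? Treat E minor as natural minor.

The numeral iv denotes a minor triad on scale degree 4. With B on degree 4, the tonic of the new key is F#.
Degree 4 carries a minor triad in minor keys, so the destination is F# minor.
Check: the diatonic triads of F# minor (natural minor) are F#m (i), G#dim (ii°), A (III), Bm (iv), C#m (v), D (VI), E (VII) — Bm is indeed iv.

F# minor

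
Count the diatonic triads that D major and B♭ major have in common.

Diatonic triads of D major: D (I), Em (ii), F♯m (iii), G (IV), A (V), Bm (vi), C♯dim (vii°).
Diatonic triads of B♭ major: B♭ (I), Cm (ii), Dm (iii), E♭ (IV), F (V), Gm (vi), Adim (vii°).
No triad has the same root and quality in both keys.

0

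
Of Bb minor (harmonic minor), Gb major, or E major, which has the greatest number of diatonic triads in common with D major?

Triads of D major: D (I), Em (ii), F#m (iii), G (IV), A (V), Bm (vi), C#dim (vii°).
Bb minor (harmonic minor) shares 0: none.
Gb major shares 0: none.
E major shares 2: F#m, A.
The most common triads (2) are shared with E major.

E major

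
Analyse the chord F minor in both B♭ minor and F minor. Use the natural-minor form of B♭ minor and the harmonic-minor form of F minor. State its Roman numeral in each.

The scale of B♭ minor (natural minor) is B♭ C D♭ E♭ F G♭ A♭; F is degree 5, and the triad built there (F-A♭-C) is minor, so it is v.
The scale of F minor (harmonic minor) is F G A♭ B♭ C D♭ E; F is degree 1, and the triad built there (F-A♭-C) is minor, so it is i.

v in B♭ minor; i in F minor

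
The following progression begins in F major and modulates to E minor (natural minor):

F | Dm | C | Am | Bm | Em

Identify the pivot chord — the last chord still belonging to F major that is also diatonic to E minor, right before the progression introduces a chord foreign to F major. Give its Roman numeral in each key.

Chords diatonic to F major: F, Gm, Am, Bb, C, Dm, Edim.
Reading the progression, the first chord not in that set is Bm, so the modulation leaves F major there.
The chord immediately before Bm is Am, which is diatonic to both keys: iii in F major and iv in E minor.

Am — iii in F major, iv in E minor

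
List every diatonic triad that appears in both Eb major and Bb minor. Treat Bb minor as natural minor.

Triads in Eb major: Eb (I), Fm (ii), Gm (iii), Ab (IV), Bb (V), Cm (vi), Ddim (vii°).
Triads in Bb minor (natural minor): Bbm (i), Cdim (ii°), Db (III), Ebm (iv), Fm (v), Gb (VI), Ab (VII).
Shared triads with their functions: Fm (ii in Eb major, v in Bb minor); Ab (IV in Eb major, VII in Bb minor).

Fm, Ab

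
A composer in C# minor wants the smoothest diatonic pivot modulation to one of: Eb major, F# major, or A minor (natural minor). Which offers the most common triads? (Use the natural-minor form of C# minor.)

Triads of C# minor (natural minor): C# minor (i), D# diminished (ii°), E major (III), F# minor (iv), G# minor (v), A major (VI), B major (VII).
Eb major shares 0: none.
F# major shares 2: G#m, B.
A minor (natural minor) shares 0: none.
The most common triads (2) are shared with F# major.

F# major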